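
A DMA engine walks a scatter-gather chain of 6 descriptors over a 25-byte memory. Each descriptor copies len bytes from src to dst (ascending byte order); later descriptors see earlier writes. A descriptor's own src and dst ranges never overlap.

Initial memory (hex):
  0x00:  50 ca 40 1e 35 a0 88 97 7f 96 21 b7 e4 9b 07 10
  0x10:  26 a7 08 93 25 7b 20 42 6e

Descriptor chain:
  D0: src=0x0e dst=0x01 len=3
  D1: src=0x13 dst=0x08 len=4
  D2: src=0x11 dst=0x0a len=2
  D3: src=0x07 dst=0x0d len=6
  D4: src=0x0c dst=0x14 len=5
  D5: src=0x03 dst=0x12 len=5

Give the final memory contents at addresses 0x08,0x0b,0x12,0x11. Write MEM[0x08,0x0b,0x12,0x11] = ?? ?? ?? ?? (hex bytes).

MEM[0x08,0x0b,0x12,0x11] = 93 08 26 08

[0] 0x0e->0x01 len=3 : 07 10 26
[1] 0x13->0x08 len=4 : 93 25 7b 20
[2] 0x11->0x0a len=2 : a7 08
[3] 0x07->0x0d len=6 : 97 93 25 a7 08 e4
[4] 0x0c->0x14 len=5 : e4 97 93 25 a7
[5] 0x03->0x12 len=5 : 26 35 a0 88 97
query mem[0x08]=0x93, mem[0x0b]=0x08, mem[0x12]=0x26, mem[0x11]=0x08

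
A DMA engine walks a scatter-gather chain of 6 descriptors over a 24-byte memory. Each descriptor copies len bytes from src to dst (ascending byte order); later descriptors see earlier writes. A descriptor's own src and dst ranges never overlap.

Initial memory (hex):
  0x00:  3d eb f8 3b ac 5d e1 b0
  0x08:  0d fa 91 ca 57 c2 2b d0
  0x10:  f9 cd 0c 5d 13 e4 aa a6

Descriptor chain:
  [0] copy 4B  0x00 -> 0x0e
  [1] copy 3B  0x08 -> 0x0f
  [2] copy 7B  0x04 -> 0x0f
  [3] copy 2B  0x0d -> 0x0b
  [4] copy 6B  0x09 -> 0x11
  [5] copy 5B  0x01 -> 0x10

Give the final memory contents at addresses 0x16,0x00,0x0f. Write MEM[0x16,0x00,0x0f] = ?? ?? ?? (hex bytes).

MEM[0x16,0x00,0x0f] = 3d 3d ac

  after D0: wrote 4B at 0x0e = 3debf83b
  after D1: wrote 3B at 0x0f = 0dfa91
  after D2: wrote 7B at 0x0f = ac5de1b00dfa91
  after D3: wrote 2B at 0x0b = c23d
  after D4: wrote 6B at 0x11 = fa91c23dc23d
  after D5: wrote 5B at 0x10 = ebf83bac5d
query mem[0x16]=0x3d, mem[0x00]=0x3d, mem[0x0f]=0xac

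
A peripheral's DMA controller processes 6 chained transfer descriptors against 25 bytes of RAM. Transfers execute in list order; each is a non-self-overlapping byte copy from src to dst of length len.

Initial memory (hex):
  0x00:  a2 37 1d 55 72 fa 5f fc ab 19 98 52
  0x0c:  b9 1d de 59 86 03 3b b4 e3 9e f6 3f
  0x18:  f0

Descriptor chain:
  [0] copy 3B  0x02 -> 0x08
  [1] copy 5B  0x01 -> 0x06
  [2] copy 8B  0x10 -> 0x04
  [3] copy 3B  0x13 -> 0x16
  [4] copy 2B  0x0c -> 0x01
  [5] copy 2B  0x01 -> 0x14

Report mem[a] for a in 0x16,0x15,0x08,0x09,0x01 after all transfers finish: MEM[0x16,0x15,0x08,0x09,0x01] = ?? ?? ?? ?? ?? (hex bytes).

MEM[0x16,0x15,0x08,0x09,0x01] = b4 1d e3 9e b9

  after D0: wrote 3B at 0x08 = 1d5572
  after D1: wrote 5B at 0x06 = 371d5572fa
  after D2: wrote 8B at 0x04 = 86033bb4e39ef63f
  after D3: wrote 3B at 0x16 = b4e39e
  after D4: wrote 2B at 0x01 = b91d
  after D5: wrote 2B at 0x14 = b91d
query mem[0x16]=0xb4, mem[0x15]=0x1d, mem[0x08]=0xe3, mem[0x09]=0x9e, mem[0x01]=0xb9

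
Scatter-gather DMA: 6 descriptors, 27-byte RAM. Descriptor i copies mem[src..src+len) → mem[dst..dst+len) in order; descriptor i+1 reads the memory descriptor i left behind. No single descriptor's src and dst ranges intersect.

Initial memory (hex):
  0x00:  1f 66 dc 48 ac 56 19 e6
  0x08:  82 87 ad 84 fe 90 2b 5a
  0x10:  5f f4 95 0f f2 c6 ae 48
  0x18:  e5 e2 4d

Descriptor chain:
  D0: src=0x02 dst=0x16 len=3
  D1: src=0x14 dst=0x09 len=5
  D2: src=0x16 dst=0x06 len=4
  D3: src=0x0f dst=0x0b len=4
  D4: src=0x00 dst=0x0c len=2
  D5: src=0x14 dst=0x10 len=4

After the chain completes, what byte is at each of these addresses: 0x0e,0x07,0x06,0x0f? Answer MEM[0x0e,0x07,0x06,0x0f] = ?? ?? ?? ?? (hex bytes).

D0: mem[0x16..0x18] <- [dc 48 ac]
D1: mem[0x09..0x0d] <- [f2 c6 dc 48 ac]
D2: mem[0x06..0x09] <- [dc 48 ac e2]
D3: mem[0x0b..0x0e] <- [5a 5f f4 95]
D4: mem[0x0c..0x0d] <- [1f 66]
D5: mem[0x10..0x13] <- [f2 c6 dc 48]
query mem[0x0e]=0x95, mem[0x07]=0x48, mem[0x06]=0xdc, mem[0x0f]=0x5a

MEM[0x0e,0x07,0x06,0x0f] = 95 48 dc 5a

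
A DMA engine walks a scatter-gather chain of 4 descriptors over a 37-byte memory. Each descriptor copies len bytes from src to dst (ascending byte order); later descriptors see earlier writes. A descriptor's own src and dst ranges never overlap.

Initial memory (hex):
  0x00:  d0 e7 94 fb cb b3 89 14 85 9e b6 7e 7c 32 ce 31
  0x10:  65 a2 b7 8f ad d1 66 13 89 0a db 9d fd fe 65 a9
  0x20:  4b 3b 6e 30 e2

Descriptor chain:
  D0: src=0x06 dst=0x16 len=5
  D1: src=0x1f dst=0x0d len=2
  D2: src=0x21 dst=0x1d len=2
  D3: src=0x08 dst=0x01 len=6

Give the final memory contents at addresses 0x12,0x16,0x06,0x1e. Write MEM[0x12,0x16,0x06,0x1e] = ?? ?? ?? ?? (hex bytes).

MEM[0x12,0x16,0x06,0x1e] = b7 89 a9 6e

D0: mem[0x16..0x1a] <- [89 14 85 9e b6]
D1: mem[0x0d..0x0e] <- [a9 4b]
D2: mem[0x1d..0x1e] <- [3b 6e]
D3: mem[0x01..0x06] <- [85 9e b6 7e 7c a9]
query mem[0x12]=0xb7, mem[0x16]=0x89, mem[0x06]=0xa9, mem[0x1e]=0x6e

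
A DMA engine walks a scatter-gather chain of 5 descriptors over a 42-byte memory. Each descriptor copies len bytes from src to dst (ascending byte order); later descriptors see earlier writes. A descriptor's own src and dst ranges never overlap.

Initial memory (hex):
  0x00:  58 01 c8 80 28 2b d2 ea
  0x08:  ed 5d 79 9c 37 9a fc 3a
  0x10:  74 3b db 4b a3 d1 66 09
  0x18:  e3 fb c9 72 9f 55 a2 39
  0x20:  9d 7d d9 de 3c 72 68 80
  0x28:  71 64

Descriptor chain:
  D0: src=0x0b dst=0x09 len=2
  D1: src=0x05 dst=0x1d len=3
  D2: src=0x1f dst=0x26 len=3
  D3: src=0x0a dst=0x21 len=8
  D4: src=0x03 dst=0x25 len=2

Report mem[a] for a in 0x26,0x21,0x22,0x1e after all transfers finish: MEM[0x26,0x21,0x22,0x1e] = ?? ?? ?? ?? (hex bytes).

[0] 0x0b->0x09 len=2 : 9c 37
[1] 0x05->0x1d len=3 : 2b d2 ea
[2] 0x1f->0x26 len=3 : ea 9d 7d
[3] 0x0a->0x21 len=8 : 37 9c 37 9a fc 3a 74 3b
[4] 0x03->0x25 len=2 : 80 28
query mem[0x26]=0x28, mem[0x21]=0x37, mem[0x22]=0x9c, mem[0x1e]=0xd2

MEM[0x26,0x21,0x22,0x1e] = 28 37 9c d2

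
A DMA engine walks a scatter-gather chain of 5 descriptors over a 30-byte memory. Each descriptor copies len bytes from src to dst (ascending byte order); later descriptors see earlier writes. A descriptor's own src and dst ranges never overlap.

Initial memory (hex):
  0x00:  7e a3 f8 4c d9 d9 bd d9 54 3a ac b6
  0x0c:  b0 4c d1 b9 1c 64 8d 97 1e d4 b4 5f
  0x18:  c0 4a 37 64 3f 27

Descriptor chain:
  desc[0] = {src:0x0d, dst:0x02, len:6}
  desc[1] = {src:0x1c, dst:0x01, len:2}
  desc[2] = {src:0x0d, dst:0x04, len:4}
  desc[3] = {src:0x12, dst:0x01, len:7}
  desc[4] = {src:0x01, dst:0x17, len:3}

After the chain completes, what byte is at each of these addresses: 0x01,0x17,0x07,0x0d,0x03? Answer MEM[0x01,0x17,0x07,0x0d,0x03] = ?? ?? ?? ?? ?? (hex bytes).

[0] 0x0d->0x02 len=6 : 4c d1 b9 1c 64 8d
[1] 0x1c->0x01 len=2 : 3f 27
[2] 0x0d->0x04 len=4 : 4c d1 b9 1c
[3] 0x12->0x01 len=7 : 8d 97 1e d4 b4 5f c0
[4] 0x01->0x17 len=3 : 8d 97 1e
query mem[0x01]=0x8d, mem[0x17]=0x8d, mem[0x07]=0xc0, mem[0x0d]=0x4c, mem[0x03]=0x1e

MEM[0x01,0x17,0x07,0x0d,0x03] = 8d 8d c0 4c 1e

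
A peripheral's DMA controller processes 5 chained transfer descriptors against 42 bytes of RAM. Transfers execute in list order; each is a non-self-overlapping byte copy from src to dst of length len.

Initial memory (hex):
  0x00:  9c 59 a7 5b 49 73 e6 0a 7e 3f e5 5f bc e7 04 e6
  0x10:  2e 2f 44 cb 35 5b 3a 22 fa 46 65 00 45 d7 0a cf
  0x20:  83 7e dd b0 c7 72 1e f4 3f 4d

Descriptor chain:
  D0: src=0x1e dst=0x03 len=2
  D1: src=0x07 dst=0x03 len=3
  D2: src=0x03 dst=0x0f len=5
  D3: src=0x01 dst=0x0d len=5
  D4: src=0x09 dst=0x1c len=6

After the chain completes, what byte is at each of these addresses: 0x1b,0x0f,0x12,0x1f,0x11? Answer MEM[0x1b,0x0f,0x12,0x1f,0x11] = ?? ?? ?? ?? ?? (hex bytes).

MEM[0x1b,0x0f,0x12,0x1f,0x11] = 00 0a e6 bc 3f

[0] 0x1e->0x03 len=2 : 0a cf
[1] 0x07->0x03 len=3 : 0a 7e 3f
[2] 0x03->0x0f len=5 : 0a 7e 3f e6 0a
[3] 0x01->0x0d len=5 : 59 a7 0a 7e 3f
[4] 0x09->0x1c len=6 : 3f e5 5f bc 59 a7
query mem[0x1b]=0x00, mem[0x0f]=0x0a, mem[0x12]=0xe6, mem[0x1f]=0xbc, mem[0x11]=0x3f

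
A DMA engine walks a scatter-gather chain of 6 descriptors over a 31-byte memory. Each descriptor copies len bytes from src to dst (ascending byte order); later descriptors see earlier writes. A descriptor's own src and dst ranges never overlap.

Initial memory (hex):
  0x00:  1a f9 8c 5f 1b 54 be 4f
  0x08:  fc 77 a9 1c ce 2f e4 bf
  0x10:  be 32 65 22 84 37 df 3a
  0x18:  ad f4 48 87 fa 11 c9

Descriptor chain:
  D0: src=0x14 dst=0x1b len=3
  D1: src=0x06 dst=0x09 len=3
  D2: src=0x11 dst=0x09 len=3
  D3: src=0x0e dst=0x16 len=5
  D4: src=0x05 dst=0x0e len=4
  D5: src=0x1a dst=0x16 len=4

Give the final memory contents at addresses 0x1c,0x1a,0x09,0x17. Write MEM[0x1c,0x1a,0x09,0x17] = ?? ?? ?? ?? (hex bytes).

  after D0: wrote 3B at 0x1b = 8437df
  after D1: wrote 3B at 0x09 = be4ffc
  after D2: wrote 3B at 0x09 = 326522
  after D3: wrote 5B at 0x16 = e4bfbe3265
  after D4: wrote 4B at 0x0e = 54be4ffc
  after D5: wrote 4B at 0x16 = 658437df
query mem[0x1c]=0x37, mem[0x1a]=0x65, mem[0x09]=0x32, mem[0x17]=0x84

MEM[0x1c,0x1a,0x09,0x17] = 37 65 32 84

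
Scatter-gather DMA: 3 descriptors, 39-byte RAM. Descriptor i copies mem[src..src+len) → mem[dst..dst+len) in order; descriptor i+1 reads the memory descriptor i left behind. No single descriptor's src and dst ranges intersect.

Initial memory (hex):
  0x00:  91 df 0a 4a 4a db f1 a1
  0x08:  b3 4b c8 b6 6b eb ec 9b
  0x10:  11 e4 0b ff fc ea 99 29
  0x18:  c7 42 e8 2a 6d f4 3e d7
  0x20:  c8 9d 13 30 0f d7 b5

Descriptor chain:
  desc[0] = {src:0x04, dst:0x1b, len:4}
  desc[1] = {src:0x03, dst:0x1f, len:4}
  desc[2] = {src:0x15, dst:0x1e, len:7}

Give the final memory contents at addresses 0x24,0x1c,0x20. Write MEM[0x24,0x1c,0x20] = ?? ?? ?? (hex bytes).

MEM[0x24,0x1c,0x20] = 4a db 29

D0: mem[0x1b..0x1e] <- [4a db f1 a1]
D1: mem[0x1f..0x22] <- [4a 4a db f1]
D2: mem[0x1e..0x24] <- [ea 99 29 c7 42 e8 4a]
query mem[0x24]=0x4a, mem[0x1c]=0xdb, mem[0x20]=0x29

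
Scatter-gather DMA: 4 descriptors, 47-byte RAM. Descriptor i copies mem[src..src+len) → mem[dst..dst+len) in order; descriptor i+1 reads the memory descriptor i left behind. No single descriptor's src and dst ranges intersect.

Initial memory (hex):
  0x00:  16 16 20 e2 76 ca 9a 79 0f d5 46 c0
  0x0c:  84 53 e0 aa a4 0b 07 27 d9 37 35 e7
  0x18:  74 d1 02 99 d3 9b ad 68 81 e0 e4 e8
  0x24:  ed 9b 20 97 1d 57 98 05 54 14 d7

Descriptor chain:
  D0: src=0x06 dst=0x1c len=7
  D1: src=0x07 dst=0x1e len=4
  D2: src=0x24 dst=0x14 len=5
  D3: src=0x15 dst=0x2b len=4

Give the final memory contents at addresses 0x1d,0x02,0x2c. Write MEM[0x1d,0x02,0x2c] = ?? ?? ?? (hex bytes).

  after D0: wrote 7B at 0x1c = 9a790fd546c084
  after D1: wrote 4B at 0x1e = 790fd546
  after D2: wrote 5B at 0x14 = ed9b20971d
  after D3: wrote 4B at 0x2b = 9b20971d
query mem[0x1d]=0x79, mem[0x02]=0x20, mem[0x2c]=0x20

MEM[0x1d,0x02,0x2c] = 79 20 20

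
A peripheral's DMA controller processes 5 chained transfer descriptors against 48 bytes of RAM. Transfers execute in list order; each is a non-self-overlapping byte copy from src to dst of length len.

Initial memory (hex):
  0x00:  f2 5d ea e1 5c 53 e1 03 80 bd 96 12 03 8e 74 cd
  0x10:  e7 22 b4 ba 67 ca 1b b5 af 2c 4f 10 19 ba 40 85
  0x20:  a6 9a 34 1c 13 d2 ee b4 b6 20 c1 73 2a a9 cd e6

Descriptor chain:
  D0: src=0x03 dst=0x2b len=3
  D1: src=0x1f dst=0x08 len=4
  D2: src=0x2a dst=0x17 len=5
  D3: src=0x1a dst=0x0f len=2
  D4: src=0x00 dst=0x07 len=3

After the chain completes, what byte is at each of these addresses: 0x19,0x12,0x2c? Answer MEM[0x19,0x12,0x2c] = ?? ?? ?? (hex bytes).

MEM[0x19,0x12,0x2c] = 5c b4 5c

[0] 0x03->0x2b len=3 : e1 5c 53
[1] 0x1f->0x08 len=4 : 85 a6 9a 34
[2] 0x2a->0x17 len=5 : c1 e1 5c 53 cd
[3] 0x1a->0x0f len=2 : 53 cd
[4] 0x00->0x07 len=3 : f2 5d ea
query mem[0x19]=0x5c, mem[0x12]=0xb4, mem[0x2c]=0x5c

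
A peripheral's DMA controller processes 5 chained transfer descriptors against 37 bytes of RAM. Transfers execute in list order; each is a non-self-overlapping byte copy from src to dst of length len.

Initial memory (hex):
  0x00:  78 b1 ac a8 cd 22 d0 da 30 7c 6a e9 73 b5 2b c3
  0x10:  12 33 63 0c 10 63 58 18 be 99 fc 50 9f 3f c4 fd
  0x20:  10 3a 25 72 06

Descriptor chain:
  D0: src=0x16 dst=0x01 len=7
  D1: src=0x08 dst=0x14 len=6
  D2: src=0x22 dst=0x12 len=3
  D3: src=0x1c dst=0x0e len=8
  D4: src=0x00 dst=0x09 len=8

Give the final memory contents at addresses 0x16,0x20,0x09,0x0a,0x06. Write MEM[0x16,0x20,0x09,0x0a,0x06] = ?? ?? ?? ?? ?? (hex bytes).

D0: mem[0x01..0x07] <- [58 18 be 99 fc 50 9f]
D1: mem[0x14..0x19] <- [30 7c 6a e9 73 b5]
D2: mem[0x12..0x14] <- [25 72 06]
D3: mem[0x0e..0x15] <- [9f 3f c4 fd 10 3a 25 72]
D4: mem[0x09..0x10] <- [78 58 18 be 99 fc 50 9f]
query mem[0x16]=0x6a, mem[0x20]=0x10, mem[0x09]=0x78, mem[0x0a]=0x58, mem[0x06]=0x50

MEM[0x16,0x20,0x09,0x0a,0x06] = 6a 10 78 58 50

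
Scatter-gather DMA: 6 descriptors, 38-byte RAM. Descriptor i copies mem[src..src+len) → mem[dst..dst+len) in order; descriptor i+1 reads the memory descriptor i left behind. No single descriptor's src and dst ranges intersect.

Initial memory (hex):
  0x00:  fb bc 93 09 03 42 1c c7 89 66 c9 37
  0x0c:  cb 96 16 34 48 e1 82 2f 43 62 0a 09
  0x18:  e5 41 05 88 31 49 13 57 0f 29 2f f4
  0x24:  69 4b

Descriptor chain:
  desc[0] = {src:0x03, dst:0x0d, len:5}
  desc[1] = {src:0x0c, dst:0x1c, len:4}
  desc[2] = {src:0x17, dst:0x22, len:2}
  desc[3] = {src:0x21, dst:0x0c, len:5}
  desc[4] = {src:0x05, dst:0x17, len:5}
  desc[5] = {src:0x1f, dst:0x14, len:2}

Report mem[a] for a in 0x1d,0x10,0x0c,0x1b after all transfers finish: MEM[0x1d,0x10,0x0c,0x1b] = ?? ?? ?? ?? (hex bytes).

MEM[0x1d,0x10,0x0c,0x1b] = 09 4b 29 66

[0] 0x03->0x0d len=5 : 09 03 42 1c c7
[1] 0x0c->0x1c len=4 : cb 09 03 42
[2] 0x17->0x22 len=2 : 09 e5
[3] 0x21->0x0c len=5 : 29 09 e5 69 4b
[4] 0x05->0x17 len=5 : 42 1c c7 89 66
[5] 0x1f->0x14 len=2 : 42 0f
query mem[0x1d]=0x09, mem[0x10]=0x4b, mem[0x0c]=0x29, mem[0x1b]=0x66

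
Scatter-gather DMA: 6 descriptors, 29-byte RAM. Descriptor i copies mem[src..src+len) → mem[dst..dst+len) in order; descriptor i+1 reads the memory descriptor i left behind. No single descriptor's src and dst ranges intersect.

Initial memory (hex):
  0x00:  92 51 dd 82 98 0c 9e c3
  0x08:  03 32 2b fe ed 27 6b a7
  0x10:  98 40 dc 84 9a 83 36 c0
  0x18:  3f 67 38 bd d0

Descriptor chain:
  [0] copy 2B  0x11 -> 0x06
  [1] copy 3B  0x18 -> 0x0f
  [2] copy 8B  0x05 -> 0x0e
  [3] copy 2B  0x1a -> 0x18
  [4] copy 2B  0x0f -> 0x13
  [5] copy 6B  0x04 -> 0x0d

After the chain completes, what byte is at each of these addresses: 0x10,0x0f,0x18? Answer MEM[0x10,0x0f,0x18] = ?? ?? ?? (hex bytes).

[0] 0x11->0x06 len=2 : 40 dc
[1] 0x18->0x0f len=3 : 3f 67 38
[2] 0x05->0x0e len=8 : 0c 40 dc 03 32 2b fe ed
[3] 0x1a->0x18 len=2 : 38 bd
[4] 0x0f->0x13 len=2 : 40 dc
[5] 0x04->0x0d len=6 : 98 0c 40 dc 03 32
query mem[0x10]=0xdc, mem[0x0f]=0x40, mem[0x18]=0x38

MEM[0x10,0x0f,0x18] = dc 40 38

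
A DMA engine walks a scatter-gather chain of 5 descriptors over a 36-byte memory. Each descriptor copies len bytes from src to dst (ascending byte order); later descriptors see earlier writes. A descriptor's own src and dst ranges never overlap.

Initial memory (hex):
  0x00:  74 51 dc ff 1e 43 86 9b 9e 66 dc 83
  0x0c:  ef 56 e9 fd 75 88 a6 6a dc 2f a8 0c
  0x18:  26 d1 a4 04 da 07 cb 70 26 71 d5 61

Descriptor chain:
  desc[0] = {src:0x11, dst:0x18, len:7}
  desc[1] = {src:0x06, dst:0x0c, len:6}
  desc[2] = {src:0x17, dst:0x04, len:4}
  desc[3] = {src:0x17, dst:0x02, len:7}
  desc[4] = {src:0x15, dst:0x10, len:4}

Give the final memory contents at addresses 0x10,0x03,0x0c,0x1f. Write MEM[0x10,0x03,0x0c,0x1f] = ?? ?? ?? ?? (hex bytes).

D0: mem[0x18..0x1e] <- [88 a6 6a dc 2f a8 0c]
D1: mem[0x0c..0x11] <- [86 9b 9e 66 dc 83]
D2: mem[0x04..0x07] <- [0c 88 a6 6a]
D3: mem[0x02..0x08] <- [0c 88 a6 6a dc 2f a8]
D4: mem[0x10..0x13] <- [2f a8 0c 88]
query mem[0x10]=0x2f, mem[0x03]=0x88, mem[0x0c]=0x86, mem[0x1f]=0x70

MEM[0x10,0x03,0x0c,0x1f] = 2f 88 86 70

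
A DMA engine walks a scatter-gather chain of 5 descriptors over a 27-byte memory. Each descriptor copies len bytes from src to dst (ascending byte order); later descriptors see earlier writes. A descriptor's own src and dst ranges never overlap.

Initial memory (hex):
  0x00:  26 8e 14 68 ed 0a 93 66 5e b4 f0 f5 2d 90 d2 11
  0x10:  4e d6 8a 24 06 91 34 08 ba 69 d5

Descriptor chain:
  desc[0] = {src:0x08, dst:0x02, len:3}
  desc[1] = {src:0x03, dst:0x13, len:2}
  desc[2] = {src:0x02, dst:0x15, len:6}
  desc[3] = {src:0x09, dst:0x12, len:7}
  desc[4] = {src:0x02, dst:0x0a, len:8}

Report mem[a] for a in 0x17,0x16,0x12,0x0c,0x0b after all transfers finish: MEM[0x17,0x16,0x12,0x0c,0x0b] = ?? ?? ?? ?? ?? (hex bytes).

MEM[0x17,0x16,0x12,0x0c,0x0b] = d2 90 b4 f0 b4

#0 dst[0x02+3] := {0x5e,0xb4,0xf0}
#1 dst[0x13+2] := {0xb4,0xf0}
#2 dst[0x15+6] := {0x5e,0xb4,0xf0,0x0a,0x93,0x66}
#3 dst[0x12+7] := {0xb4,0xf0,0xf5,0x2d,0x90,0xd2,0x11}
#4 dst[0x0a+8] := {0x5e,0xb4,0xf0,0x0a,0x93,0x66,0x5e,0xb4}
query mem[0x17]=0xd2, mem[0x16]=0x90, mem[0x12]=0xb4, mem[0x0c]=0xf0, mem[0x0b]=0xb4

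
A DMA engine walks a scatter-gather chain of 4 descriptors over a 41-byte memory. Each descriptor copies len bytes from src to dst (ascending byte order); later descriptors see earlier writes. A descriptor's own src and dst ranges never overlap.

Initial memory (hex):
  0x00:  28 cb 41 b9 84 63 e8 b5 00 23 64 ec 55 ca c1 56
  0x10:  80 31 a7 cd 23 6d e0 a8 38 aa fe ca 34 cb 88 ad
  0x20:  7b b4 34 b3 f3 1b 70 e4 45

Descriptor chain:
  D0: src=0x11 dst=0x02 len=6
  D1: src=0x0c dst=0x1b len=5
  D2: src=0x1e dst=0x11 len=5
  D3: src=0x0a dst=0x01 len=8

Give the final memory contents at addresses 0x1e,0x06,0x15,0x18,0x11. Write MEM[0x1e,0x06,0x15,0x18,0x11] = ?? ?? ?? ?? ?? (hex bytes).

[0] 0x11->0x02 len=6 : 31 a7 cd 23 6d e0
[1] 0x0c->0x1b len=5 : 55 ca c1 56 80
[2] 0x1e->0x11 len=5 : 56 80 7b b4 34
[3] 0x0a->0x01 len=8 : 64 ec 55 ca c1 56 80 56
query mem[0x1e]=0x56, mem[0x06]=0x56, mem[0x15]=0x34, mem[0x18]=0x38, mem[0x11]=0x56

MEM[0x1e,0x06,0x15,0x18,0x11] = 56 56 34 38 56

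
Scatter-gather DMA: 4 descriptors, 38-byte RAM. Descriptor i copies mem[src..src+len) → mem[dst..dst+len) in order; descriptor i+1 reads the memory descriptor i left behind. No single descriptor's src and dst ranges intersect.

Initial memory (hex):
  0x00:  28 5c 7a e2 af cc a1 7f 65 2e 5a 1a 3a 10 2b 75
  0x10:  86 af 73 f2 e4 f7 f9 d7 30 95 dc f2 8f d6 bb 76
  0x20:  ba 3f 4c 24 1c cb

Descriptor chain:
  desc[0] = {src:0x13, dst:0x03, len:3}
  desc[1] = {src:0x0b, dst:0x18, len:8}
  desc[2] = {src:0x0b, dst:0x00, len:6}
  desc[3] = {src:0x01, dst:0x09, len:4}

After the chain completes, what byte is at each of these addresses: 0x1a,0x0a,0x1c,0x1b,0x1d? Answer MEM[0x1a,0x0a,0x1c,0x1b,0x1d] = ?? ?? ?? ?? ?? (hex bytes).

D0: mem[0x03..0x05] <- [f2 e4 f7]
D1: mem[0x18..0x1f] <- [1a 3a 10 2b 75 86 af 73]
D2: mem[0x00..0x05] <- [1a 3a 10 2b 75 86]
D3: mem[0x09..0x0c] <- [3a 10 2b 75]
query mem[0x1a]=0x10, mem[0x0a]=0x10, mem[0x1c]=0x75, mem[0x1b]=0x2b, mem[0x1d]=0x86

MEM[0x1a,0x0a,0x1c,0x1b,0x1d] = 10 10 75 2b 86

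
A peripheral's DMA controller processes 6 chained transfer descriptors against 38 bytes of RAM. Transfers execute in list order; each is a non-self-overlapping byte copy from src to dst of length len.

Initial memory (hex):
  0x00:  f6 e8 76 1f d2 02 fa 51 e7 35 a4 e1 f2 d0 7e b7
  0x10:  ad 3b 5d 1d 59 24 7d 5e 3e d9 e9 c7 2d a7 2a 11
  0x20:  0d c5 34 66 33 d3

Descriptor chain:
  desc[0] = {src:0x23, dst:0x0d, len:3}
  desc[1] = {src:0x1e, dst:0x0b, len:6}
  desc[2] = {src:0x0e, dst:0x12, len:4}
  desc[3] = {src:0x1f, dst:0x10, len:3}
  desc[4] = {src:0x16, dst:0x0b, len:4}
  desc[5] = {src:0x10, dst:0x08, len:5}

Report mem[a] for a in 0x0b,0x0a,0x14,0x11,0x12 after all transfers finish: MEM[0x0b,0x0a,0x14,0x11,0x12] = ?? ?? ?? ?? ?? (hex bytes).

MEM[0x0b,0x0a,0x14,0x11,0x12] = 34 c5 66 0d c5

#0 dst[0x0d+3] := {0x66,0x33,0xd3}
#1 dst[0x0b+6] := {0x2a,0x11,0x0d,0xc5,0x34,0x66}
#2 dst[0x12+4] := {0xc5,0x34,0x66,0x3b}
#3 dst[0x10+3] := {0x11,0x0d,0xc5}
#4 dst[0x0b+4] := {0x7d,0x5e,0x3e,0xd9}
#5 dst[0x08+5] := {0x11,0x0d,0xc5,0x34,0x66}
query mem[0x0b]=0x34, mem[0x0a]=0xc5, mem[0x14]=0x66, mem[0x11]=0x0d, mem[0x12]=0xc5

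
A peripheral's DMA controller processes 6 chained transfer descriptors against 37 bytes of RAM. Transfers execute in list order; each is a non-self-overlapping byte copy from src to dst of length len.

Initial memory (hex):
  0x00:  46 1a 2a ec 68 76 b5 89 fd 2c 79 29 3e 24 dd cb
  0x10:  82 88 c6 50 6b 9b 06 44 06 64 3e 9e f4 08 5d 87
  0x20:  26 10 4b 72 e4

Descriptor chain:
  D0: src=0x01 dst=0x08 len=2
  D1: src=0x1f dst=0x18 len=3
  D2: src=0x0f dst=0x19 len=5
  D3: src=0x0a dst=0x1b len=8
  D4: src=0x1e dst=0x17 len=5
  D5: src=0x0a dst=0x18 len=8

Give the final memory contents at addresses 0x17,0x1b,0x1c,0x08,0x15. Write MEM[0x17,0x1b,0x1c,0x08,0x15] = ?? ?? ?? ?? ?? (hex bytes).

D0: mem[0x08..0x09] <- [1a 2a]
D1: mem[0x18..0x1a] <- [87 26 10]
D2: mem[0x19..0x1d] <- [cb 82 88 c6 50]
D3: mem[0x1b..0x22] <- [79 29 3e 24 dd cb 82 88]
D4: mem[0x17..0x1b] <- [24 dd cb 82 88]
D5: mem[0x18..0x1f] <- [79 29 3e 24 dd cb 82 88]
query mem[0x17]=0x24, mem[0x1b]=0x24, mem[0x1c]=0xdd, mem[0x08]=0x1a, mem[0x15]=0x9b

MEM[0x17,0x1b,0x1c,0x08,0x15] = 24 24 dd 1a 9b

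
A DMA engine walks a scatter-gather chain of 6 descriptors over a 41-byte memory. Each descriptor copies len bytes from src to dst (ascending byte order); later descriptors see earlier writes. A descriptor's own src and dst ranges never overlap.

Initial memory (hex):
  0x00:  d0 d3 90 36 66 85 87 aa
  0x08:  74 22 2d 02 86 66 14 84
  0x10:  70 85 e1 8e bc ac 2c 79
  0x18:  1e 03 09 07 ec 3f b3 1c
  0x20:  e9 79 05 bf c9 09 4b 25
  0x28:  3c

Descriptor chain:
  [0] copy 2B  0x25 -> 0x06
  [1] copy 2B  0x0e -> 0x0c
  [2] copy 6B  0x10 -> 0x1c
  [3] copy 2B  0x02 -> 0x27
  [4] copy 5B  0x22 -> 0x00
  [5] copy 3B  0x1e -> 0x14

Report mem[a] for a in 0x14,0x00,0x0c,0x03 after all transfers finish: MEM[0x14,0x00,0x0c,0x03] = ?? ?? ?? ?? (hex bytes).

MEM[0x14,0x00,0x0c,0x03] = e1 05 14 09

#0 dst[0x06+2] := {0x09,0x4b}
#1 dst[0x0c+2] := {0x14,0x84}
#2 dst[0x1c+6] := {0x70,0x85,0xe1,0x8e,0xbc,0xac}
#3 dst[0x27+2] := {0x90,0x36}
#4 dst[0x00+5] := {0x05,0xbf,0xc9,0x09,0x4b}
#5 dst[0x14+3] := {0xe1,0x8e,0xbc}
query mem[0x14]=0xe1, mem[0x00]=0x05, mem[0x0c]=0x14, mem[0x03]=0x09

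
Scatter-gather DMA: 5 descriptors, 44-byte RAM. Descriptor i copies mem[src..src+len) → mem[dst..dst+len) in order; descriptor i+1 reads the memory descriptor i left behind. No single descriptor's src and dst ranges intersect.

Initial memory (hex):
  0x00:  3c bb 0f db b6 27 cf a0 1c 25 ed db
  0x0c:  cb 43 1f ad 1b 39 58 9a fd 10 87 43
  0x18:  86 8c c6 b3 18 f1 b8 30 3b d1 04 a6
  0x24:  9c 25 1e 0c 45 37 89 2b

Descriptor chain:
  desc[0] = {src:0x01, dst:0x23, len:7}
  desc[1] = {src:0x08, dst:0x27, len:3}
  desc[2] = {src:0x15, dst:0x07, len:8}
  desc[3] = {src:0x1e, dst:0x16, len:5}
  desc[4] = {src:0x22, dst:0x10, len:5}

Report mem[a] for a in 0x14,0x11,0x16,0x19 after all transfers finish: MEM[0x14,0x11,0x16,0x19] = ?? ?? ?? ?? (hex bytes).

MEM[0x14,0x11,0x16,0x19] = b6 bb b8 d1

[0] 0x01->0x23 len=7 : bb 0f db b6 27 cf a0
[1] 0x08->0x27 len=3 : 1c 25 ed
[2] 0x15->0x07 len=8 : 10 87 43 86 8c c6 b3 18
[3] 0x1e->0x16 len=5 : b8 30 3b d1 04
[4] 0x22->0x10 len=5 : 04 bb 0f db b6
query mem[0x14]=0xb6, mem[0x11]=0xbb, mem[0x16]=0xb8, mem[0x19]=0xd1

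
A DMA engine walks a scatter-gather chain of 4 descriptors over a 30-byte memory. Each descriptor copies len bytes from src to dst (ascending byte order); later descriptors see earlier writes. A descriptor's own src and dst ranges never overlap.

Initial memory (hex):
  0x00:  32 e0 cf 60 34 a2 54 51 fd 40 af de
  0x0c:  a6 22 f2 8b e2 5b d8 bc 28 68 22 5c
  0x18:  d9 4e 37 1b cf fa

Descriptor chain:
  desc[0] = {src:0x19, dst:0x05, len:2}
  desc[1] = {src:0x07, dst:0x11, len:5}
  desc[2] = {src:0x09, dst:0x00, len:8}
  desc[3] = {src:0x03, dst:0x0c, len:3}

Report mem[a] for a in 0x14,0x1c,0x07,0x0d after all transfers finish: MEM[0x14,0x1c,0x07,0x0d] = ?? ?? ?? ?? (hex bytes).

  after D0: wrote 2B at 0x05 = 4e37
  after D1: wrote 5B at 0x11 = 51fd40afde
  after D2: wrote 8B at 0x00 = 40afdea622f28be2
  after D3: wrote 3B at 0x0c = a622f2
query mem[0x14]=0xaf, mem[0x1c]=0xcf, mem[0x07]=0xe2, mem[0x0d]=0x22

MEM[0x14,0x1c,0x07,0x0d] = af cf e2 22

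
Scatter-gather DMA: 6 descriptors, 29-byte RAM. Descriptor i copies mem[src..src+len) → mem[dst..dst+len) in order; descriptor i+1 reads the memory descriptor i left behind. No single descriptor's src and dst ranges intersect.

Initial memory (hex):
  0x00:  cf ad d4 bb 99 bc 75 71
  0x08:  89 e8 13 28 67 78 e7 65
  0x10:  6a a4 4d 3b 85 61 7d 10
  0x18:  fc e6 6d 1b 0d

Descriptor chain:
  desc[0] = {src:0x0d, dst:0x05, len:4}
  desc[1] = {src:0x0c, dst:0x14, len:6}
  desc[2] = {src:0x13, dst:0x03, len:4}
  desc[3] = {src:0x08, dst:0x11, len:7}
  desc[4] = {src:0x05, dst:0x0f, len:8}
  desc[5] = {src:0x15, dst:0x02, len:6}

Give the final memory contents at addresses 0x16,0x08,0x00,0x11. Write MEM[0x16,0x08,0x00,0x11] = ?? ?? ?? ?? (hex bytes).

MEM[0x16,0x08,0x00,0x11] = 67 6a cf 65

#0 dst[0x05+4] := {0x78,0xe7,0x65,0x6a}
#1 dst[0x14+6] := {0x67,0x78,0xe7,0x65,0x6a,0xa4}
#2 dst[0x03+4] := {0x3b,0x67,0x78,0xe7}
#3 dst[0x11+7] := {0x6a,0xe8,0x13,0x28,0x67,0x78,0xe7}
#4 dst[0x0f+8] := {0x78,0xe7,0x65,0x6a,0xe8,0x13,0x28,0x67}
#5 dst[0x02+6] := {0x28,0x67,0xe7,0x6a,0xa4,0x6d}
query mem[0x16]=0x67, mem[0x08]=0x6a, mem[0x00]=0xcf, mem[0x11]=0x65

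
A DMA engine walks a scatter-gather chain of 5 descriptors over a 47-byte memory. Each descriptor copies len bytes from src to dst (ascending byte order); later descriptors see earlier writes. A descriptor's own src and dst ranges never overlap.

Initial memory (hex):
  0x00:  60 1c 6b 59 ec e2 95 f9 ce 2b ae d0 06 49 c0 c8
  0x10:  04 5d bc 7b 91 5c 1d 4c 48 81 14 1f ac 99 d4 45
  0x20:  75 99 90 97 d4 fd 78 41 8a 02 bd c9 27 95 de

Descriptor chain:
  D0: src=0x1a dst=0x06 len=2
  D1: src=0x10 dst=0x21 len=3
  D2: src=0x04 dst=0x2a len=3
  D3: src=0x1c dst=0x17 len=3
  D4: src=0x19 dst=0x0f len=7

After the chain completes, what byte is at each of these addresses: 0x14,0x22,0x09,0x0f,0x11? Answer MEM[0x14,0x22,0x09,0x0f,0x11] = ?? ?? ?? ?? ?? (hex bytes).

MEM[0x14,0x22,0x09,0x0f,0x11] = d4 5d 2b d4 1f

  after D0: wrote 2B at 0x06 = 141f
  after D1: wrote 3B at 0x21 = 045dbc
  after D2: wrote 3B at 0x2a = ece214
  after D3: wrote 3B at 0x17 = ac99d4
  after D4: wrote 7B at 0x0f = d4141fac99d445
query mem[0x14]=0xd4, mem[0x22]=0x5d, mem[0x09]=0x2b, mem[0x0f]=0xd4, mem[0x11]=0x1f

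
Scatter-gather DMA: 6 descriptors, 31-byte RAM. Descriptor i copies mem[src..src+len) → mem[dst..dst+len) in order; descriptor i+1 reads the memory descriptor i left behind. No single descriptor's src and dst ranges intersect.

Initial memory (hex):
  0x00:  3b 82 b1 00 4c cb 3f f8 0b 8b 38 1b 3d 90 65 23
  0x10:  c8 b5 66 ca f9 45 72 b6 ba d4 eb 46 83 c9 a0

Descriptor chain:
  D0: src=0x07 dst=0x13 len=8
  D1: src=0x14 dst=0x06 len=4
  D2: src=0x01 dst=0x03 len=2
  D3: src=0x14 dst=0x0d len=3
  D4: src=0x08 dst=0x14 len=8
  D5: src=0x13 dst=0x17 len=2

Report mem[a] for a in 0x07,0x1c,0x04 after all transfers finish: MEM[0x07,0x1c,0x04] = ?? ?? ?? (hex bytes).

MEM[0x07,0x1c,0x04] = 8b 83 b1

  after D0: wrote 8B at 0x13 = f80b8b381b3d9065
  after D1: wrote 4B at 0x06 = 0b8b381b
  after D2: wrote 2B at 0x03 = 82b1
  after D3: wrote 3B at 0x0d = 0b8b38
  after D4: wrote 8B at 0x14 = 381b381b3d0b8b38
  after D5: wrote 2B at 0x17 = f838
query mem[0x07]=0x8b, mem[0x1c]=0x83, mem[0x04]=0xb1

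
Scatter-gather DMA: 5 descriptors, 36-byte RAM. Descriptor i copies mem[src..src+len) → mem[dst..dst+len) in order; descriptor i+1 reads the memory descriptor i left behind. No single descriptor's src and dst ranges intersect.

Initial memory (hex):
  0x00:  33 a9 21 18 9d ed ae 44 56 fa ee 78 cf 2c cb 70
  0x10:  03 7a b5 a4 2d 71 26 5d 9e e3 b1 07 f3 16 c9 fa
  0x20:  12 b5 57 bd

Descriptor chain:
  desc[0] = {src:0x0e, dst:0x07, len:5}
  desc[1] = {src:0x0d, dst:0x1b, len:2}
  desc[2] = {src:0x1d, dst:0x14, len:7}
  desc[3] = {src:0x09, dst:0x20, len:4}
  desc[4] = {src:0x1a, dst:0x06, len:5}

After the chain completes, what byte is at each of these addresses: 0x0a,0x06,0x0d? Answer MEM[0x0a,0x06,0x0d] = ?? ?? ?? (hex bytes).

MEM[0x0a,0x06,0x0d] = c9 bd 2c

D0: mem[0x07..0x0b] <- [cb 70 03 7a b5]
D1: mem[0x1b..0x1c] <- [2c cb]
D2: mem[0x14..0x1a] <- [16 c9 fa 12 b5 57 bd]
D3: mem[0x20..0x23] <- [03 7a b5 cf]
D4: mem[0x06..0x0a] <- [bd 2c cb 16 c9]
query mem[0x0a]=0xc9, mem[0x06]=0xbd, mem[0x0d]=0x2c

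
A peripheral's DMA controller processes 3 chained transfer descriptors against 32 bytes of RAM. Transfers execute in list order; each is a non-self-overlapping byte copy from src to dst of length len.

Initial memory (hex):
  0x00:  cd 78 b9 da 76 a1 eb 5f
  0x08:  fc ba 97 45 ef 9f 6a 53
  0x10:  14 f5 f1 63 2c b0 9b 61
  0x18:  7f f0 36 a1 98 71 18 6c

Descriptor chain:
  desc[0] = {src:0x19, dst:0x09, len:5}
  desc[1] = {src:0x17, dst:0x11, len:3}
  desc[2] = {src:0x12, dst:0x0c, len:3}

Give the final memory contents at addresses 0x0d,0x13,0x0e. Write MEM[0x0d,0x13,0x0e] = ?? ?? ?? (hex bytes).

[0] 0x19->0x09 len=5 : f0 36 a1 98 71
[1] 0x17->0x11 len=3 : 61 7f f0
[2] 0x12->0x0c len=3 : 7f f0 2c
query mem[0x0d]=0xf0, mem[0x13]=0xf0, mem[0x0e]=0x2c

MEM[0x0d,0x13,0x0e] = f0 f0 2c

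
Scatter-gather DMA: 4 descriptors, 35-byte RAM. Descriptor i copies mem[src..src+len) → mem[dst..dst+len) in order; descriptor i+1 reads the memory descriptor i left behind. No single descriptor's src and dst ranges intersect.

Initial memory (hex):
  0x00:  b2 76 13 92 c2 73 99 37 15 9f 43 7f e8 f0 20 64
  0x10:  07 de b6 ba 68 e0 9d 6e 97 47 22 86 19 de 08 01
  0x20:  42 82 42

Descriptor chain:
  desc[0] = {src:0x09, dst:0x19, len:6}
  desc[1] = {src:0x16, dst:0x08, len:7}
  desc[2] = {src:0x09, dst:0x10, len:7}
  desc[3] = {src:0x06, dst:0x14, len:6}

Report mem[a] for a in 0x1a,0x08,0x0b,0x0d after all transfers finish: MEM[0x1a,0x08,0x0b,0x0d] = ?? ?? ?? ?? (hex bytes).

#0 dst[0x19+6] := {0x9f,0x43,0x7f,0xe8,0xf0,0x20}
#1 dst[0x08+7] := {0x9d,0x6e,0x97,0x9f,0x43,0x7f,0xe8}
#2 dst[0x10+7] := {0x6e,0x97,0x9f,0x43,0x7f,0xe8,0x64}
#3 dst[0x14+6] := {0x99,0x37,0x9d,0x6e,0x97,0x9f}
query mem[0x1a]=0x43, mem[0x08]=0x9d, mem[0x0b]=0x9f, mem[0x0d]=0x7f

MEM[0x1a,0x08,0x0b,0x0d] = 43 9d 9f 7f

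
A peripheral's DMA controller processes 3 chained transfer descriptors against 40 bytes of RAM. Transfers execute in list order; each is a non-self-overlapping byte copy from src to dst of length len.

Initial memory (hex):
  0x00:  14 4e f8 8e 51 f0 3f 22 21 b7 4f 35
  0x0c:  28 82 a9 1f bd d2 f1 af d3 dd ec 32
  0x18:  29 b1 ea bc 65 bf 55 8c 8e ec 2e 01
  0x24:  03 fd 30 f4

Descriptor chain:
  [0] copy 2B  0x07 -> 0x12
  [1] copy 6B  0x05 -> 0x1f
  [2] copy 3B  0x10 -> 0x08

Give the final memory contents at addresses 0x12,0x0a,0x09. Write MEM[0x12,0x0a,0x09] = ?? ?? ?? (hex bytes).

  after D0: wrote 2B at 0x12 = 2221
  after D1: wrote 6B at 0x1f = f03f2221b74f
  after D2: wrote 3B at 0x08 = bdd222
query mem[0x12]=0x22, mem[0x0a]=0x22, mem[0x09]=0xd2

MEM[0x12,0x0a,0x09] = 22 22 d2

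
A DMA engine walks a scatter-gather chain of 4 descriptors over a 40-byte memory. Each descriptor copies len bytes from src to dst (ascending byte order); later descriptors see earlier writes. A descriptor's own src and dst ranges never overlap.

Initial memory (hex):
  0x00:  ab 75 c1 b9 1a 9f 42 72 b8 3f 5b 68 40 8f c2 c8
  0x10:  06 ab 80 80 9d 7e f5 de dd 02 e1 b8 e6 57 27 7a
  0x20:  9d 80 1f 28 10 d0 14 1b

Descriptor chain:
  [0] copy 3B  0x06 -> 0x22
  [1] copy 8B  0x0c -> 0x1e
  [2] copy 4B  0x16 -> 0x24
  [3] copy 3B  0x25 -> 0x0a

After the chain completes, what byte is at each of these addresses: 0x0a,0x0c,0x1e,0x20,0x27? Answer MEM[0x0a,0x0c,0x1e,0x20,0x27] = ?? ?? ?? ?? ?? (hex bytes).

MEM[0x0a,0x0c,0x1e,0x20,0x27] = de 02 40 c2 02

  after D0: wrote 3B at 0x22 = 4272b8
  after D1: wrote 8B at 0x1e = 408fc2c806ab8080
  after D2: wrote 4B at 0x24 = f5dedd02
  after D3: wrote 3B at 0x0a = dedd02
query mem[0x0a]=0xde, mem[0x0c]=0x02, mem[0x1e]=0x40, mem[0x20]=0xc2, mem[0x27]=0x02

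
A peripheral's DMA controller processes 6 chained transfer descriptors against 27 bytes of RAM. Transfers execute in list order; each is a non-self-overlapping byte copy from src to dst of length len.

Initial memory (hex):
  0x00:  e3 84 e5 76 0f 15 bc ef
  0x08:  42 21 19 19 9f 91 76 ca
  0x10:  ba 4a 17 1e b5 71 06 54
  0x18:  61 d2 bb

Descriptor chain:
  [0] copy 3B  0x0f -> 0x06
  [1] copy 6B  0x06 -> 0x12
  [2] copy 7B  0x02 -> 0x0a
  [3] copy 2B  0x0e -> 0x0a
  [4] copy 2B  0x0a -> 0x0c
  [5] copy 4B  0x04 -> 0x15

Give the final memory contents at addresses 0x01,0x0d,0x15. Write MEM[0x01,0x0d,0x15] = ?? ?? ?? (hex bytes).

MEM[0x01,0x0d,0x15] = 84 ba 0f

#0 dst[0x06+3] := {0xca,0xba,0x4a}
#1 dst[0x12+6] := {0xca,0xba,0x4a,0x21,0x19,0x19}
#2 dst[0x0a+7] := {0xe5,0x76,0x0f,0x15,0xca,0xba,0x4a}
#3 dst[0x0a+2] := {0xca,0xba}
#4 dst[0x0c+2] := {0xca,0xba}
#5 dst[0x15+4] := {0x0f,0x15,0xca,0xba}
query mem[0x01]=0x84, mem[0x0d]=0xba, mem[0x15]=0x0f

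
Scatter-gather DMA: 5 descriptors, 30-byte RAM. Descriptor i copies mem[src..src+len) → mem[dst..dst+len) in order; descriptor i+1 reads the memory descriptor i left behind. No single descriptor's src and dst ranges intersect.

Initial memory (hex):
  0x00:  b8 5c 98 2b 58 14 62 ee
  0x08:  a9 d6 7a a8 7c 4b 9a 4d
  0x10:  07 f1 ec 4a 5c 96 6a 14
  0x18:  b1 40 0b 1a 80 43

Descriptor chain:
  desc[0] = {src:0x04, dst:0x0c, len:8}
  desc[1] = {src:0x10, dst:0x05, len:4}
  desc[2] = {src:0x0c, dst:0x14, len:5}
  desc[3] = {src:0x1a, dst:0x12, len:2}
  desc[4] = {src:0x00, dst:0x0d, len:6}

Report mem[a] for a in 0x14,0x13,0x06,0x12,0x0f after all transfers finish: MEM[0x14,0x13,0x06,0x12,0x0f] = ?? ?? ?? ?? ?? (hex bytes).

MEM[0x14,0x13,0x06,0x12,0x0f] = 58 1a d6 a9 98

D0: mem[0x0c..0x13] <- [58 14 62 ee a9 d6 7a a8]
D1: mem[0x05..0x08] <- [a9 d6 7a a8]
D2: mem[0x14..0x18] <- [58 14 62 ee a9]
D3: mem[0x12..0x13] <- [0b 1a]
D4: mem[0x0d..0x12] <- [b8 5c 98 2b 58 a9]
query mem[0x14]=0x58, mem[0x13]=0x1a, mem[0x06]=0xd6, mem[0x12]=0xa9, mem[0x0f]=0x98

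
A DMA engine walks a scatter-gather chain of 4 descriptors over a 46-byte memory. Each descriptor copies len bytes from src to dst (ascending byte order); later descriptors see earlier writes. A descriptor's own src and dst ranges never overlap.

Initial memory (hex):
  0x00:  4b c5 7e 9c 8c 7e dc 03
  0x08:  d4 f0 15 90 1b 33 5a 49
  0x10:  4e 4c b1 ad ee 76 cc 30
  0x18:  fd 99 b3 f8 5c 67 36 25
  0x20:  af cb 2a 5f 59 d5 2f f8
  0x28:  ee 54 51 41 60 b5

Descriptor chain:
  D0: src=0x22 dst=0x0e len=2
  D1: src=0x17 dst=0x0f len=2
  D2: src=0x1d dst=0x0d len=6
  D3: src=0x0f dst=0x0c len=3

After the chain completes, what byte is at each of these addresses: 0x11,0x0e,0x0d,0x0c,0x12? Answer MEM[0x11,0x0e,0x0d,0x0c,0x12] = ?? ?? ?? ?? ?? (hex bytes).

  after D0: wrote 2B at 0x0e = 2a5f
  after D1: wrote 2B at 0x0f = 30fd
  after D2: wrote 6B at 0x0d = 673625afcb2a
  after D3: wrote 3B at 0x0c = 25afcb
query mem[0x11]=0xcb, mem[0x0e]=0xcb, mem[0x0d]=0xaf, mem[0x0c]=0x25, mem[0x12]=0x2a

MEM[0x11,0x0e,0x0d,0x0c,0x12] = cb cb af 25 2a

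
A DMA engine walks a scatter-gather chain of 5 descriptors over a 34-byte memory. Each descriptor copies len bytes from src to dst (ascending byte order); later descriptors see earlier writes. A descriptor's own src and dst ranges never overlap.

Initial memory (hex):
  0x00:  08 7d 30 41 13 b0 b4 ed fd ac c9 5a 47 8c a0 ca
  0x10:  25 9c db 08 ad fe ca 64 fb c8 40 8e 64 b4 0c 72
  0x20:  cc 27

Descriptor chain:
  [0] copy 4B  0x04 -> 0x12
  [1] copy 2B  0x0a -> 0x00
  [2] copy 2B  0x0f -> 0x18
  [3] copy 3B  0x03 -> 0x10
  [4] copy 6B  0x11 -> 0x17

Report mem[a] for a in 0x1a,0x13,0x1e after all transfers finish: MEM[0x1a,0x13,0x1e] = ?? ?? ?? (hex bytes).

MEM[0x1a,0x13,0x1e] = b4 b0 0c

  after D0: wrote 4B at 0x12 = 13b0b4ed
  after D1: wrote 2B at 0x00 = c95a
  after D2: wrote 2B at 0x18 = ca25
  after D3: wrote 3B at 0x10 = 4113b0
  after D4: wrote 6B at 0x17 = 13b0b0b4edca
query mem[0x1a]=0xb4, mem[0x13]=0xb0, mem[0x1e]=0x0c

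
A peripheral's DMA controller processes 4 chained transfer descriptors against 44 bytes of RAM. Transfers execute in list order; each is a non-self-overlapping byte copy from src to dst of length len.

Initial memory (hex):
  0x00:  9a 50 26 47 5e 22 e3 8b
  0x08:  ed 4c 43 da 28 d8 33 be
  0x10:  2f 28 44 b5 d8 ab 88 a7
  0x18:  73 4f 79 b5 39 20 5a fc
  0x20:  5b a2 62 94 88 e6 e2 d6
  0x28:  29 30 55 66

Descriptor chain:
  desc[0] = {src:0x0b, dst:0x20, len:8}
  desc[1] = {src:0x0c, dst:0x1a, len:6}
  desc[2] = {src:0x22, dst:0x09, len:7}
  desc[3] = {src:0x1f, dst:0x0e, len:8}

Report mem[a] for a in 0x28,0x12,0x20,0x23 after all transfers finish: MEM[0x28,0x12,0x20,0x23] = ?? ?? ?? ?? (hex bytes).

MEM[0x28,0x12,0x20,0x23] = 29 33 da 33

[0] 0x0b->0x20 len=8 : da 28 d8 33 be 2f 28 44
[1] 0x0c->0x1a len=6 : 28 d8 33 be 2f 28
[2] 0x22->0x09 len=7 : d8 33 be 2f 28 44 29
[3] 0x1f->0x0e len=8 : 28 da 28 d8 33 be 2f 28
query mem[0x28]=0x29, mem[0x12]=0x33, mem[0x20]=0xda, mem[0x23]=0x33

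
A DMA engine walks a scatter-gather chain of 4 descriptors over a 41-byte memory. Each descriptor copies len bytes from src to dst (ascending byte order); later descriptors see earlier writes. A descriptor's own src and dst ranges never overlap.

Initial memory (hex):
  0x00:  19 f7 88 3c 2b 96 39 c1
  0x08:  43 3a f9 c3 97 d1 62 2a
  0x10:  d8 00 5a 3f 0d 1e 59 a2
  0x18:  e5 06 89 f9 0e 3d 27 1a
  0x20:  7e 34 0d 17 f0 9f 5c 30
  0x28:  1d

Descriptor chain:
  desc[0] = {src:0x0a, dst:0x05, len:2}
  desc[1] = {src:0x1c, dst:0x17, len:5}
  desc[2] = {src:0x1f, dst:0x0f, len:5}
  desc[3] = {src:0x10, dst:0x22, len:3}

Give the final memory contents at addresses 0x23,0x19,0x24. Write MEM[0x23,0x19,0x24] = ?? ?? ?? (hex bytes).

MEM[0x23,0x19,0x24] = 34 27 0d

#0 dst[0x05+2] := {0xf9,0xc3}
#1 dst[0x17+5] := {0x0e,0x3d,0x27,0x1a,0x7e}
#2 dst[0x0f+5] := {0x1a,0x7e,0x34,0x0d,0x17}
#3 dst[0x22+3] := {0x7e,0x34,0x0d}
query mem[0x23]=0x34, mem[0x19]=0x27, mem[0x24]=0x0d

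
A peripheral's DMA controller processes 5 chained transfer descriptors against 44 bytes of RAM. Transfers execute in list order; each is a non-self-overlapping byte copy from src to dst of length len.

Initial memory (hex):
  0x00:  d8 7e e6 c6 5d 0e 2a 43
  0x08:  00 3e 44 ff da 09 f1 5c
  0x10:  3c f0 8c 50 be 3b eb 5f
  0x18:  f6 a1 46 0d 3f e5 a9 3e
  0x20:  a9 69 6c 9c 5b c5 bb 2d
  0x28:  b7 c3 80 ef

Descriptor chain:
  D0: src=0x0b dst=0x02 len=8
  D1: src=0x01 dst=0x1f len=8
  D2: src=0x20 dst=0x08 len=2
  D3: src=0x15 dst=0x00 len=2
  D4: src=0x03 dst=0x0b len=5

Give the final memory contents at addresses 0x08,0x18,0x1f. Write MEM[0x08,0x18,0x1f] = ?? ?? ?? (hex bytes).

  after D0: wrote 8B at 0x02 = ffda09f15c3cf08c
  after D1: wrote 8B at 0x1f = 7effda09f15c3cf0
  after D2: wrote 2B at 0x08 = ffda
  after D3: wrote 2B at 0x00 = 3beb
  after D4: wrote 5B at 0x0b = da09f15c3c
query mem[0x08]=0xff, mem[0x18]=0xf6, mem[0x1f]=0x7e

MEM[0x08,0x18,0x1f] = ff f6 7e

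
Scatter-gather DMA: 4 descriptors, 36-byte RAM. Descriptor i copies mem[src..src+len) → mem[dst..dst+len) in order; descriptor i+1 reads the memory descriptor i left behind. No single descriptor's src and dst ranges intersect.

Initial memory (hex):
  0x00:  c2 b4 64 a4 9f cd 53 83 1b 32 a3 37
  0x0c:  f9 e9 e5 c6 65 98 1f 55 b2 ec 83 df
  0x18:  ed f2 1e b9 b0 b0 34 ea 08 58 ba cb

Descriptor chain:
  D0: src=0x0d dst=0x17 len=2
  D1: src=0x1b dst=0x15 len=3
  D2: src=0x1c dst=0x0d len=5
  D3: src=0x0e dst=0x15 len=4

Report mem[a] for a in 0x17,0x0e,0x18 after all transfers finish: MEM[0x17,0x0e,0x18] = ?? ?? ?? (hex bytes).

MEM[0x17,0x0e,0x18] = ea b0 08

  after D0: wrote 2B at 0x17 = e9e5
  after D1: wrote 3B at 0x15 = b9b0b0
  after D2: wrote 5B at 0x0d = b0b034ea08
  after D3: wrote 4B at 0x15 = b034ea08
query mem[0x17]=0xea, mem[0x0e]=0xb0, mem[0x18]=0x08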